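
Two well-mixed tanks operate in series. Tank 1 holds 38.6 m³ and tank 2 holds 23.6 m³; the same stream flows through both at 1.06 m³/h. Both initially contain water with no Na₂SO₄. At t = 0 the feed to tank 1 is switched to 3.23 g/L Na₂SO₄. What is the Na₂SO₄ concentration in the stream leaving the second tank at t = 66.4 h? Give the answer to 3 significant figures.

2.15 g/L

Each tank obeys Vᵢ dCᵢ/dt = Q(Cᵢ₋₁ − Cᵢ), so τᵢ = Vᵢ/Q.
τ₁ = 38.6/1.06 = 36.415 h; τ₂ = 23.6/1.06 = 22.264 h.
Tank 1: C₁ = C_in(1 − e^(−t/τ₁)). Tank 2 (τ₁ ≠ τ₂): C₂ = C_in[1 − (τ₁ e^(−t/τ₁) − τ₂ e^(−t/τ₂))/(τ₁ − τ₂)].
At t = 66.4: e^(−t/τ₁) = 0.16147, e^(−t/τ₂) = 0.050672.
C₂ = 3.23·[1 − (36.415·0.16147 − 22.264·0.050672)/(14.151)] = 3.23·0.66420 = 2.1454 g/L.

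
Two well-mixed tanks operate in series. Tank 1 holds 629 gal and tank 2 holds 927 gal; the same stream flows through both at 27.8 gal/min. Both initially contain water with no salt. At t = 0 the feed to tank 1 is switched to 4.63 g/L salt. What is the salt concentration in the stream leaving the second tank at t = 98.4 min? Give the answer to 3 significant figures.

Species balance on tank i: dCᵢ/dt = (Cᵢ₋₁ − Cᵢ)/τᵢ with τᵢ = Vᵢ/Q.
τ₁ = 629/27.8 = 22.626 min; τ₂ = 927/27.8 = 33.345 min.
Tank 1: C₁ = C_in(1 − e^(−t/τ₁)). Tank 2 (τ₁ ≠ τ₂): C₂ = C_in[1 − (τ₁ e^(−t/τ₁) − τ₂ e^(−t/τ₂))/(τ₁ − τ₂)].
At t = 98.4: e^(−t/τ₁) = 0.012920, e^(−t/τ₂) = 0.052291.
C₂ = 4.63·[1 − (22.626·0.012920 − 33.345·0.052291)/(-10.719)] = 4.63·0.86461 = 4.0031 g/L.

4.00 g/L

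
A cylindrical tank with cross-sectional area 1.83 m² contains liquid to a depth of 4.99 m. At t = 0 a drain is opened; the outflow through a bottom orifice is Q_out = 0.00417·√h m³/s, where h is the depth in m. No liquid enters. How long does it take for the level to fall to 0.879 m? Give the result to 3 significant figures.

Unsteady balance on liquid volume: A dh/dt = −0.00417 √h.
∫ h^(−1/2) dh = −(0.00417/A) ∫ dt, giving 2√h = 2√h₀ − (0.00417/A) t.
t = 2A(√h₀ − √h)/0.00417 = 2·1.83·(√4.99 − √0.879)/0.00417
  = 3.6600 × (2.2338 − 0.93755) / 0.00417 = 1137.7 s.

1140 s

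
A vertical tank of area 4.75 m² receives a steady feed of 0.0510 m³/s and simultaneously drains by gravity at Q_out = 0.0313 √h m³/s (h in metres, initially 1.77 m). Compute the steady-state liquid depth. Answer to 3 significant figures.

Level balance: A dh/dt = 0.0510 − 0.0313 √h. Setting dh/dt = 0:
Q_in = 0.0313 √h_ss ⇒ √h_ss = 0.0510/0.0313 = 1.6294.
h_ss = 1.6294² = 2.6549 m. (Since h₀ = 1.77 m < h_ss, the level will rise toward this value.)

2.65 m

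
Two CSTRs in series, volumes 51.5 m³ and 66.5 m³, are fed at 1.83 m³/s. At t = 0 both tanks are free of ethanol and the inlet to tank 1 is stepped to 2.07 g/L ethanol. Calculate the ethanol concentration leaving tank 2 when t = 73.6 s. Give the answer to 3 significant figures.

Species balance on tank i: dCᵢ/dt = (Cᵢ₋₁ − Cᵢ)/τᵢ with τᵢ = Vᵢ/Q.
τ₁ = 51.5/1.83 = 28.142 s; τ₂ = 66.5/1.83 = 36.339 s.
Tank 1: C₁ = C_in(1 − e^(−t/τ₁)). Tank 2 (τ₁ ≠ τ₂): C₂ = C_in[1 − (τ₁ e^(−t/τ₁) − τ₂ e^(−t/τ₂))/(τ₁ − τ₂)].
At t = 73.6: e^(−t/τ₁) = 0.073146, e^(−t/τ₂) = 0.13194.
C₂ = 2.07·[1 − (28.142·0.073146 − 36.339·0.13194)/(-8.1967)] = 2.07·0.66619 = 1.3790 g/L.

1.38 g/L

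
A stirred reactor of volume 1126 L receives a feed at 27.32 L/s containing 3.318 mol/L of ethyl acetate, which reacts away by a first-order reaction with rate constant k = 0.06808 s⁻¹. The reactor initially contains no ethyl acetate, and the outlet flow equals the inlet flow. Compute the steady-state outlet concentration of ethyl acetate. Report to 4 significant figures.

0.8718 mol/L

Accumulation = in − out − consumed: V dC/dt = Q C_in − Q C − k V C.
At steady state: 0 = Q C_in − (Q + kV) C_ss, so C_ss = Q C_in/(Q + kV).
C_ss = 27.32·3.318/(27.32 + 0.06808·1126) = 90.6478/103.978 = 0.871797 mol/L.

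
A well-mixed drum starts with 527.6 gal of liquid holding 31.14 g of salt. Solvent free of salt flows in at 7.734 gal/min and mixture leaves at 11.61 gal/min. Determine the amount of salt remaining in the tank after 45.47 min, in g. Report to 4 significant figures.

9.215 g

Let m(t) be the amount of salt. Volume: V(t) = V₀ + (Q_in − Q_out) t = 527.6 − 3.87600 t; V(45.47) = 351.358 gal.
Solute balance: dm/dt = 0 − Q_out C = −Q_out m/V(t).
dm/m = −Q_out dt/(V₀ − 3.87600 t); integrating gives ln(m/m₀) = −(Q_out/(Q_in−Q_out)) ln(V/V₀).
m = m₀ (V₀/V)^(Q_out/(Q_in−Q_out)) = 31.14 × (527.6/351.358)^(-2.99536) = 9.21456 g.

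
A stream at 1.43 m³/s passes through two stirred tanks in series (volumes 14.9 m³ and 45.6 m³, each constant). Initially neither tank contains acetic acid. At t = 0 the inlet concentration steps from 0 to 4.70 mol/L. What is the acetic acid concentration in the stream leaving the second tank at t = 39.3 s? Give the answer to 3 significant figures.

2.72 mol/L

Species balance on tank i: dCᵢ/dt = (Cᵢ₋₁ − Cᵢ)/τᵢ with τᵢ = Vᵢ/Q.
τ₁ = 14.9/1.43 = 10.420 s; τ₂ = 45.6/1.43 = 31.888 s.
Solving the cascade with C₁(0)=C₂(0)=0 gives C₂(t) = C_in[1 − (τ₁ e^(−t/τ₁) − τ₂ e^(−t/τ₂))/(τ₁ − τ₂)].
At t = 39.3: e^(−t/τ₁) = 0.023012, e^(−t/τ₂) = 0.29158.
C₂ = 4.70·[1 − (10.420·0.023012 − 31.888·0.29158)/(-21.469)] = 4.70·0.57807 = 2.7169 mol/L.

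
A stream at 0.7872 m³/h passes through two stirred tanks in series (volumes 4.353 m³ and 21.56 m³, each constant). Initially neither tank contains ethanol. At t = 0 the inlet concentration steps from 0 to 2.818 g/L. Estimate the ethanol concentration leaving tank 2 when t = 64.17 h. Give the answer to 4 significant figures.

2.479 g/L

Time constants: τᵢ = Vᵢ/Q for each well-mixed tank.
τ₁ = 4.353/0.7872 = 5.52973 h; τ₂ = 21.56/0.7872 = 27.3882 h.
Solving the cascade with C₁(0)=C₂(0)=0 gives C₂(t) = C_in[1 − (τ₁ e^(−t/τ₁) − τ₂ e^(−t/τ₂))/(τ₁ − τ₂)].
At t = 64.17: e^(−t/τ₁) = 9.12444e-06, e^(−t/τ₂) = 0.0960411.
C₂ = 2.818·[1 − (5.52973·9.12444e-06 − 27.3882·0.0960411)/(-21.8585)] = 2.818·0.879665 = 2.47890 g/L.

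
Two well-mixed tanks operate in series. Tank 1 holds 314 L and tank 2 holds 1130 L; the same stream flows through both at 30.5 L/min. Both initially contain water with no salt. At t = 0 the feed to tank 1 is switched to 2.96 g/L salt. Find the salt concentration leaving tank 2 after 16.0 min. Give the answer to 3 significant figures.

0.539 g/L

Time constants: τᵢ = Vᵢ/Q for each well-mixed tank.
τ₁ = 314/30.5 = 10.295 min; τ₂ = 1130/30.5 = 37.049 min.
Solving the cascade with C₁(0)=C₂(0)=0 gives C₂(t) = C_in[1 − (τ₁ e^(−t/τ₁) − τ₂ e^(−t/τ₂))/(τ₁ − τ₂)].
At t = 16.0: e^(−t/τ₁) = 0.21137, e^(−t/τ₂) = 0.64930.
C₂ = 2.96·[1 − (10.295·0.21137 − 37.049·0.64930)/(-26.754)] = 2.96·0.18218 = 0.53926 g/L.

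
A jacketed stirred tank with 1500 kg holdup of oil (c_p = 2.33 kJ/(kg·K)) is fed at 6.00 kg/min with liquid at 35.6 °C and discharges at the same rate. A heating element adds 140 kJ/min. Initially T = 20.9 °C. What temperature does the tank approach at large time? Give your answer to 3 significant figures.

Unsteady energy balance on the tank contents: M c_p dT/dt = ṁ c_p (T_in − T) + 140.
At steady state dT/dt = 0 ⇒ T_ss = T_in + Q̇/(ṁ c_p) = 35.6 + 140/(6.00·2.33) = 45.614 °C.

45.6 °C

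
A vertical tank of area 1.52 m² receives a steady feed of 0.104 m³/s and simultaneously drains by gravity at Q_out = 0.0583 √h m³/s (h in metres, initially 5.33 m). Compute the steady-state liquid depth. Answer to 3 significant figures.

3.18 m

A dh/dt = Q_in − 0.0583 √h. Steady state requires inflow = outflow:
Q_in = 0.0583 √h_ss ⇒ √h_ss = 0.104/0.0583 = 1.7839.
h_ss = 1.7839² = 3.1822 m. (Since h₀ = 5.33 m > h_ss, the level will fall toward this value.)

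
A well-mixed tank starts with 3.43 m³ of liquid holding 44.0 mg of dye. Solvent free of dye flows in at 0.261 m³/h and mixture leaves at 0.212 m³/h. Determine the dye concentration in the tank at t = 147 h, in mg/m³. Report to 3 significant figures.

0.0310 mg/m³

Total volume: dV/dt = Q_in − Q_out = 0.049000 m³/h, so V(t) = 3.43 + 0.049000 t and V(147) = 10.633 m³.
No dye enters, so dm/dt = −Q_out · (m/V).
Separate: dm/m = −Q_out dt/V(t) ⇒ ln(m/m₀) = −(Q_out/(Q_in−Q_out)) ln(V/V₀).
m = m₀ (V₀/V)^(Q_out/(Q_in−Q_out)) = 44.0 × (3.43/10.633)^(4.3265) = 0.32928 mg.
C = m/V = 0.32928/10.633 = 0.030967 mg/m³.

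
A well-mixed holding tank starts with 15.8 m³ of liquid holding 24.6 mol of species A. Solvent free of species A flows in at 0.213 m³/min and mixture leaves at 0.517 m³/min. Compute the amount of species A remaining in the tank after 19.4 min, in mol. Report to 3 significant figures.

Total volume: dV/dt = Q_in − Q_out = -0.30400 m³/min, so V(t) = 15.8 − 0.30400 t and V(19.4) = 9.9024 m³.
Solute balance: dm/dt = 0 − Q_out C = −Q_out m/V(t).
dm/m = −Q_out dt/(V₀ − 0.30400 t); integrating gives ln(m/m₀) = −(Q_out/(Q_in−Q_out)) ln(V/V₀).
m = m₀ (V₀/V)^(Q_out/(Q_in−Q_out)) = 24.6 × (15.8/9.9024)^(-1.7007) = 11.113 mol.

11.1 mol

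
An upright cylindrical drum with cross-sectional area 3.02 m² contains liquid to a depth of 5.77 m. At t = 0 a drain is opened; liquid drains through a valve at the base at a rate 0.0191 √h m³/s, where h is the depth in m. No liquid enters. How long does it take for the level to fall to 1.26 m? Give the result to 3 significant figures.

With no inflow, A dh/dt = −0.0191 √h.
This is separable: 2 d(√h)/dt = −0.0191/A, so √h = √h₀ − (0.0191/(2A)) t.
t = 2A(√h₀ − √h)/0.0191 = 2·3.02·(√5.77 − √1.26)/0.0191
  = 6.0400 × (2.4021 − 1.1225) / 0.0191 = 404.64 s.

405 s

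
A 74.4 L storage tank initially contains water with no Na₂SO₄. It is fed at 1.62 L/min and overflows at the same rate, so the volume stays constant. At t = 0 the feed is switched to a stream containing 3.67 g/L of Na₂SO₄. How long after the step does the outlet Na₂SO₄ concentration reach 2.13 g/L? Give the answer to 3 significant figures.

Species balance on the tank: V dC/dt = Q(C_in − C), so τ = V/Q = 45.926 min.
C(t) = C_in + (C₀ − C_in) e^(−t/τ). Set C = 2.13 and solve for t:
e^(−t/τ) = (C − C_in)/(C₀ − C_in) = (2.13 − 3.67)/(0 − 3.67) = 0.41962
t = −τ ln(…) = 45.926 × 0.86841 = 39.882 min.

39.9 min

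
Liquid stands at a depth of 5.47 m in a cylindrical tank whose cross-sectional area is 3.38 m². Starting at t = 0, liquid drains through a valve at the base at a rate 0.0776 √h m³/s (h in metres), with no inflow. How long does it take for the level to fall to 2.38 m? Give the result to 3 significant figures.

69.3 s

With no inflow, A dh/dt = −0.0776 √h.
∫ h^(−1/2) dh = −(0.0776/A) ∫ dt, giving 2√h = 2√h₀ − (0.0776/A) t.
t = 2A(√h₀ − √h)/0.0776 = 2·3.38·(√5.47 − √2.38)/0.0776
  = 6.7600 × (2.3388 − 1.5427) / 0.0776 = 69.349 s.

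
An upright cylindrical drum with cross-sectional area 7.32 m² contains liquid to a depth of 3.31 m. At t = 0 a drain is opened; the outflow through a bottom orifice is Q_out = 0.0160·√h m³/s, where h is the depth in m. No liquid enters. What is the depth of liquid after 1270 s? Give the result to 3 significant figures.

With no inflow, A dh/dt = −0.0160 √h.
This is separable: 2 d(√h)/dt = −0.0160/A, so √h = √h₀ − (0.0160/(2A)) t.
√h = √3.31 − 0.0160·1270/(2·7.32) = 1.8193 − 1.3880 = 0.43136.
h = 0.43136² = 0.18607 m.

0.186 m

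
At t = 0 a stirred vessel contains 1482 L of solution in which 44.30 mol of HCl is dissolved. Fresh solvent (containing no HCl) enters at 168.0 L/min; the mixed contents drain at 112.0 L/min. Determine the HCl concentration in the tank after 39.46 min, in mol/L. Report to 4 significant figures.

0.001934 mol/L

Let m(t) be the amount of HCl. Volume: V(t) = V₀ + (Q_in − Q_out) t = 1482 + 56.0000 t; V(39.46) = 3691.76 L.
Solute balance: dm/dt = 0 − Q_out C = −Q_out m/V(t).
dm/m = −Q_out dt/(V₀ + 56.0000 t); integrating gives ln(m/m₀) = −(Q_out/(Q_in−Q_out)) ln(V/V₀).
m = m₀ (V₀/V)^(Q_out/(Q_in−Q_out)) = 44.30 × (1482/3691.76)^(2.00000) = 7.13893 mol.
C = m/V = 7.13893/3691.76 = 0.00193375 mol/L.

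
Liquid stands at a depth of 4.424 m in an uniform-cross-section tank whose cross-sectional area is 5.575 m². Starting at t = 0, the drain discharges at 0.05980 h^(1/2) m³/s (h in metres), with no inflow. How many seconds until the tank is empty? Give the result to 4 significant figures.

With no inflow, A dh/dt = −0.05980 √h.
∫ h^(−1/2) dh = −(0.05980/A) ∫ dt, giving 2√h = 2√h₀ − (0.05980/A) t.
Set h = 0: 2√h₀ = (0.05980/A) t_empty ⇒ t_empty = 2A√h₀/0.05980.
t_empty = 2·5.575·√4.424/0.05980 = 11.1500·2.10333/0.05980 = 392.176 s.

392.2 s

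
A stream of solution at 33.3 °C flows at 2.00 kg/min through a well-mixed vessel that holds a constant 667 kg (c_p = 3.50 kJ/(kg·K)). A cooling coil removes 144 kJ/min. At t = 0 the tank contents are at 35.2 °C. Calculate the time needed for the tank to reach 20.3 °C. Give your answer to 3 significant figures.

M c_p dT/dt = ṁ c_p (T_in − T) − Q̇.
τ = M/ṁ = 333.50 min; T_ss = T_in − Q̇/(ṁ c_p) = 12.729 °C.
T(t) = T_ss + (T₀ − T_ss) e^(−t/τ). Set T = 20.3:
e^(−t/τ) = (20.3 − 12.729)/(35.2 − 12.729) = 0.33694
t = −333.50 · ln(0.33694) = 362.80 min.

363 min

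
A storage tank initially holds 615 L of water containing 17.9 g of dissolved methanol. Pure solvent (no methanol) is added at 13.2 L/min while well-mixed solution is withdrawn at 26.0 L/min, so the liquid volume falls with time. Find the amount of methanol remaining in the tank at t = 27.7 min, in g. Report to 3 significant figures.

Total volume: dV/dt = Q_in − Q_out = -12.800 L/min, so V(t) = 615 − 12.800 t and V(27.7) = 260.44 L.
Species balance (pure solvent in): dm/dt = −Q_out · m/V(t).
Separate: dm/m = −Q_out dt/V(t) ⇒ ln(m/m₀) = −(Q_out/(Q_in−Q_out)) ln(V/V₀).
m = m₀ (V₀/V)^(Q_out/(Q_in−Q_out)) = 17.9 × (615/260.44)^(-2.0312) = 3.1250 g.

3.13 g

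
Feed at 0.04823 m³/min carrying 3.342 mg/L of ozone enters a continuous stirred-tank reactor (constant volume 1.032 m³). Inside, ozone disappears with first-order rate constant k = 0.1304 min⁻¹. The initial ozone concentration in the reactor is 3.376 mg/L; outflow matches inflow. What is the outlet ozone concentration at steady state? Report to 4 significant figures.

0.8817 mg/L

Accumulation = in − out − consumed: V dC/dt = Q C_in − Q C − k V C.
Steady state (dC/dt = 0): C_ss = Q C_in/(Q + kV) = C_in/(1 + kV/Q).
C_ss = 0.04823·3.342/(0.04823 + 0.1304·1.032) = 0.161185/0.182803 = 0.881741 mg/L.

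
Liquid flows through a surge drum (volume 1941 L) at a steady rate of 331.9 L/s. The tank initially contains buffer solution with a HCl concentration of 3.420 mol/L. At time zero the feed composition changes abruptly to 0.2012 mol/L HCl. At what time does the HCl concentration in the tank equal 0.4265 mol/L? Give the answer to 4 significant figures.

Species balance: V dC/dt = Q(C_in − C) ⇒ τ = V/Q = 5.84815 s.
C(t) = C_in + (C₀ − C_in) e^(−t/τ). Set C = 0.4265 and solve for t:
e^(−t/τ) = (C − C_in)/(C₀ − C_in) = (0.4265 − 0.2012)/(3.420 − 0.2012) = 0.0699950
t = −τ ln(…) = 5.84815 × 2.65933 = 15.5522 s.

15.55 s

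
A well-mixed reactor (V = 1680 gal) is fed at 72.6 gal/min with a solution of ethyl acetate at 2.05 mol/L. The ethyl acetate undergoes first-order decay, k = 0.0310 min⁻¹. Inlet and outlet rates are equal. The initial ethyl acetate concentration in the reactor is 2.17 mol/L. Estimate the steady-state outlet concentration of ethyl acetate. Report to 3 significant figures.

Accumulation = in − out − consumed: V dC/dt = Q C_in − Q C − k V C.
At steady state: 0 = Q C_in − (Q + kV) C_ss, so C_ss = Q C_in/(Q + kV).
C_ss = 72.6·2.05/(72.6 + 0.0310·1680) = 148.83/124.68 = 1.1937 mol/L.

1.19 mol/L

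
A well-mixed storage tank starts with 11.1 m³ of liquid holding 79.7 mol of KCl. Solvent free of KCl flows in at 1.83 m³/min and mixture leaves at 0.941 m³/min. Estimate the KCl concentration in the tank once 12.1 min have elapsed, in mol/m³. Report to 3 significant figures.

1.78 mol/m³

Total volume: dV/dt = Q_in − Q_out = 0.88900 m³/min, so V(t) = 11.1 + 0.88900 t and V(12.1) = 21.857 m³.
Solute balance: dm/dt = 0 − Q_out C = −Q_out m/V(t).
Separate: dm/m = −Q_out dt/V(t) ⇒ ln(m/m₀) = −(Q_out/(Q_in−Q_out)) ln(V/V₀).
m = m₀ (V₀/V)^(Q_out/(Q_in−Q_out)) = 79.7 × (11.1/21.857)^(1.0585) = 38.903 mol.
C = m/V = 38.903/21.857 = 1.7799 mol/m³.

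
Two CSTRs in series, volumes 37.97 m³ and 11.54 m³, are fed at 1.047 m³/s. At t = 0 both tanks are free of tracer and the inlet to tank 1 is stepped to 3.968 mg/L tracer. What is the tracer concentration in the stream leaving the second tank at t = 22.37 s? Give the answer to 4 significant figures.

Each tank obeys Vᵢ dCᵢ/dt = Q(Cᵢ₋₁ − Cᵢ), so τᵢ = Vᵢ/Q.
τ₁ = 37.97/1.047 = 36.2655 s; τ₂ = 11.54/1.047 = 11.0220 s.
Tank 1: C₁ = C_in(1 − e^(−t/τ₁)). Tank 2 (τ₁ ≠ τ₂): C₂ = C_in[1 − (τ₁ e^(−t/τ₁) − τ₂ e^(−t/τ₂))/(τ₁ − τ₂)].
At t = 22.37: e^(−t/τ₁) = 0.539647, e^(−t/τ₂) = 0.131390.
C₂ = 3.968·[1 − (36.2655·0.539647 − 11.0220·0.131390)/(25.2436)] = 3.968·0.282097 = 1.11936 mg/L.

1.119 mg/L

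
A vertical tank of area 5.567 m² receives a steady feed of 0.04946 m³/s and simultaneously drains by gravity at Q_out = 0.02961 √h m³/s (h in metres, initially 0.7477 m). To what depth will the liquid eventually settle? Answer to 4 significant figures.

2.790 m

A dh/dt = Q_in − 0.02961 √h. Steady state requires inflow = outflow:
Q_in = 0.02961 √h_ss ⇒ √h_ss = 0.04946/0.02961 = 1.67038.
h_ss = 1.67038² = 2.79017 m. (Since h₀ = 0.7477 m < h_ss, the level will rise toward this value.)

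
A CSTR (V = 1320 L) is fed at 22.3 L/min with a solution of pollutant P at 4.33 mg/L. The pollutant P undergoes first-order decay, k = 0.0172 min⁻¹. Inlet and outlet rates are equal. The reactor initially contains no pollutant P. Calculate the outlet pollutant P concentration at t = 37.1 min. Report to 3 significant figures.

Species balance: V dC/dt = Q C_in − Q C − k V C.
dC/dt = (Q/V) C_in − (Q/V + k) C; effective rate a = Q/V + k = 0.016894 + 0.0172 = 0.034094 min⁻¹.
C_ss = Q C_in/(Q + kV) = 2.1456 mg/L; C(t) = C_ss + (C₀ − C_ss) e^(−a t).
C(37.1) = 2.1456 + (-2.1456)·e^(−0.034094·37.1) = 2.1456 + (-2.1456)·0.28227 = 1.5399 mg/L.

1.54 mg/L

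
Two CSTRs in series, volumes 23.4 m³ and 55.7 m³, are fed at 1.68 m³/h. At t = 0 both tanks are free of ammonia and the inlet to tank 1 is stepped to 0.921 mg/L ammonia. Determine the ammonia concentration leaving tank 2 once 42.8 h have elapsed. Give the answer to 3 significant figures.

0.515 mg/L

Species balance on tank i: dCᵢ/dt = (Cᵢ₋₁ − Cᵢ)/τᵢ with τᵢ = Vᵢ/Q.
τ₁ = 23.4/1.68 = 13.929 h; τ₂ = 55.7/1.68 = 33.155 h.
Tank 1: C₁ = C_in(1 − e^(−t/τ₁)). Tank 2 (τ₁ ≠ τ₂): C₂ = C_in[1 − (τ₁ e^(−t/τ₁) − τ₂ e^(−t/τ₂))/(τ₁ − τ₂)].
At t = 42.8: e^(−t/τ₁) = 0.046290, e^(−t/τ₂) = 0.27502.
C₂ = 0.921·[1 − (13.929·0.046290 − 33.155·0.27502)/(-19.226)] = 0.921·0.55928 = 0.51509 mg/L.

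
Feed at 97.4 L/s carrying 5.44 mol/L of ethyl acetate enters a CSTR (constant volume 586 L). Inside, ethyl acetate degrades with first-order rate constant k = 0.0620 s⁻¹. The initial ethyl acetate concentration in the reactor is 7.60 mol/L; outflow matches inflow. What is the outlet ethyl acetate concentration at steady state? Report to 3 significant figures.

3.96 mol/L

V dC/dt = Q(C_in − C) − k V C.
At steady state: 0 = Q C_in − (Q + kV) C_ss, so C_ss = Q C_in/(Q + kV).
C_ss = 97.4·5.44/(97.4 + 0.0620·586) = 529.86/133.73 = 3.9621 mol/L.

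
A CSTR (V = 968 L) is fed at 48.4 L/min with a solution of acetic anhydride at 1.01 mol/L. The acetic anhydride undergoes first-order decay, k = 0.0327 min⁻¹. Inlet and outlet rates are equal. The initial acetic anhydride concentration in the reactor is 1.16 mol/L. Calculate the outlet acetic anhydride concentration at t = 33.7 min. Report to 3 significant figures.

0.644 mol/L

Species balance: V dC/dt = Q C_in − Q C − k V C.
This is linear with rate a = Q/V + k = 0.082700 min⁻¹.
C_ss = Q C_in/(Q + kV) = 0.61064 mol/L; C(t) = C_ss + (C₀ − C_ss) e^(−a t).
C(33.7) = 0.61064 + (0.54936)·e^(−0.082700·33.7) = 0.61064 + (0.54936)·0.061606 = 0.64448 mol/L.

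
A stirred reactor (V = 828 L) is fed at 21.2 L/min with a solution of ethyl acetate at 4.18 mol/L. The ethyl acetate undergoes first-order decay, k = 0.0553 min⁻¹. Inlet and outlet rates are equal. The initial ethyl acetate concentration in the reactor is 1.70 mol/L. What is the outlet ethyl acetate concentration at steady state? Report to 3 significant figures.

1.32 mol/L

Species balance: V dC/dt = Q C_in − Q C − k V C.
Steady state (dC/dt = 0): C_ss = Q C_in/(Q + kV) = C_in/(1 + kV/Q).
C_ss = 21.2·4.18/(21.2 + 0.0553·828) = 88.616/66.988 = 1.3229 mol/L.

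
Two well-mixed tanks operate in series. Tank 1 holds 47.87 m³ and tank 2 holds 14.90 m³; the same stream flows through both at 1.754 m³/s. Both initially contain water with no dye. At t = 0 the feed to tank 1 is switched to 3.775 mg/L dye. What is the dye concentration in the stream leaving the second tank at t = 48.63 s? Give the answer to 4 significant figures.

Each tank obeys Vᵢ dCᵢ/dt = Q(Cᵢ₋₁ − Cᵢ), so τᵢ = Vᵢ/Q.
τ₁ = 47.87/1.754 = 27.2919 s; τ₂ = 14.90/1.754 = 8.49487 s.
Tank 1: C₁ = C_in(1 − e^(−t/τ₁)). Tank 2 (τ₁ ≠ τ₂): C₂ = C_in[1 − (τ₁ e^(−t/τ₁) − τ₂ e^(−t/τ₂))/(τ₁ − τ₂)].
At t = 48.63: e^(−t/τ₁) = 0.168327, e^(−t/τ₂) = 0.00326455.
C₂ = 3.775·[1 − (27.2919·0.168327 − 8.49487·0.00326455)/(18.7970)] = 3.775·0.757077 = 2.85797 mg/L.

2.858 mg/L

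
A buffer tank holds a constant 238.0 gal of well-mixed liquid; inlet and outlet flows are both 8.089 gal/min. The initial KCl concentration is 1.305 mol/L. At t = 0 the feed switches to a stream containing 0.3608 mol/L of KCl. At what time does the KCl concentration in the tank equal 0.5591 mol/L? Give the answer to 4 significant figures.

45.92 min

Species balance: V dC/dt = Q(C_in − C) ⇒ τ = V/Q = 29.4227 min.
C(t) = C_in + (C₀ − C_in) e^(−t/τ). Set C = 0.5591 and solve for t:
e^(−t/τ) = (C − C_in)/(C₀ − C_in) = (0.5591 − 0.3608)/(1.305 − 0.3608) = 0.210019
t = −τ ln(…) = 29.4227 × 1.56056 = 45.9158 min.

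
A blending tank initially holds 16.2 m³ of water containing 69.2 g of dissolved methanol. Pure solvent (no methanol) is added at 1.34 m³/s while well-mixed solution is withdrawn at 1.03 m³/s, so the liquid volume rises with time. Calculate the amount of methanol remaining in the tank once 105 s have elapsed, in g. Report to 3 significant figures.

Let m(t) be the amount of methanol. Volume: V(t) = V₀ + (Q_in − Q_out) t = 16.2 + 0.31000 t; V(105) = 48.750 m³.
No methanol enters, so dm/dt = −Q_out · (m/V).
dm/m = −Q_out dt/(V₀ + 0.31000 t); integrating gives ln(m/m₀) = −(Q_out/(Q_in−Q_out)) ln(V/V₀).
m = m₀ (V₀/V)^(Q_out/(Q_in−Q_out)) = 69.2 × (16.2/48.750)^(3.3226) = 1.7799 g.

1.78 g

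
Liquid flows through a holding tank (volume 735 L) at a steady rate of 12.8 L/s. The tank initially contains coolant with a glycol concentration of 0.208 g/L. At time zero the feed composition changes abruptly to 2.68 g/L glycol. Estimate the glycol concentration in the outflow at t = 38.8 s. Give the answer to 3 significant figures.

Unsteady species balance (constant V, well mixed): V dC/dt = Q(C_in − C).
So dC/dt = (C_in − C)/τ with τ = V/Q = 735/12.8 = 57.422 s.
Integrating: C(t) = C_in + (C₀ − C_in) e^(−t/τ).
C(38.8) = 2.68 + (0.208 − 2.68)·e^(−38.8/57.422) = 2.68 + (-2.4720)·0.50880 = 1.4222 g/L.

1.42 g/L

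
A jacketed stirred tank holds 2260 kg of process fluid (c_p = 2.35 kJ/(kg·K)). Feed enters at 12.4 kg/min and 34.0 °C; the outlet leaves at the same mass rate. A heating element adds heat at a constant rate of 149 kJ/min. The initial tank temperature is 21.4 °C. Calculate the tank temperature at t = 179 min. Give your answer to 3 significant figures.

Unsteady energy balance on the tank contents: M c_p dT/dt = ṁ c_p (T_in − T) + 149.
τ = M/ṁ = 182.26 min; T_ss = T_in + Q̇/(ṁ c_p) = 34.0 + 149/(12.4·2.35) = 39.113 °C.
Solution: T(t) = T_ss + (T₀ − T_ss) e^(−t/τ).
T(179) = 39.113 + (-17.713)·e^(−179/182.26) = 39.113 + (-17.713)·0.37451 = 32.479 °C.

32.5 °C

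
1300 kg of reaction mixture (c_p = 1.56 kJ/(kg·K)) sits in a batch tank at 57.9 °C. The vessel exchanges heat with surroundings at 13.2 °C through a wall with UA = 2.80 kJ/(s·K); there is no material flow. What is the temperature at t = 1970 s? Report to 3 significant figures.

Lumped-capacitance energy balance: M c_p dT/dt = UA(T_amb − T).
dT/dt = (T_ss − T)/τ with T_ss = T_amb = 13.200 °C, τ = M c_p/UA = 1300·1.56/2.80 = 724.29 s.
Integrating: T(t) = T_ss + (T₀ − T_ss) e^(−t/τ).
T(1970) = 13.200 + (44.700)·0.065880 = 16.145 °C.

16.1 °C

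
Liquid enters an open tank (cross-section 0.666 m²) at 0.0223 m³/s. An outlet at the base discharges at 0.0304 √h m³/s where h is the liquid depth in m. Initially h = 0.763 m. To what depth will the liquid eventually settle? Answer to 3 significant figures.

0.538 m

Level balance: A dh/dt = 0.0223 − 0.0304 √h. Setting dh/dt = 0:
Q_in = 0.0304 √h_ss ⇒ √h_ss = 0.0223/0.0304 = 0.73355.
h_ss = 0.73355² = 0.53810 m. (Since h₀ = 0.763 m > h_ss, the level will fall toward this value.)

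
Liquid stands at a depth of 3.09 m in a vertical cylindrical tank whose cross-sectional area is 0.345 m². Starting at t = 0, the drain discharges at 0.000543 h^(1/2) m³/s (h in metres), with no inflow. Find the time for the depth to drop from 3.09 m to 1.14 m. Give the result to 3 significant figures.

Mass balance (ρ constant): A dh/dt = −0.000543 √h.
∫ h^(−1/2) dh = −(0.000543/A) ∫ dt, giving 2√h = 2√h₀ − (0.000543/A) t.
t = 2A(√h₀ − √h)/0.000543 = 2·0.345·(√3.09 − √1.14)/0.000543
  = 0.69000 × (1.7578 − 1.0677) / 0.000543 = 876.96 s.

877 s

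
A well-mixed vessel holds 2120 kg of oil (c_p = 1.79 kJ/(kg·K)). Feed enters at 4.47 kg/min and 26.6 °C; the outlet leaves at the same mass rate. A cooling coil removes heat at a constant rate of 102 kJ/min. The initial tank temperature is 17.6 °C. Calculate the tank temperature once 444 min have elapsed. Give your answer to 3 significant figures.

15.3 °C

Heat balance on the well-mixed liquid: M c_p dT/dt = ṁ c_p (T_in − T) − 102.
Rearrange: dT/dt = (T_ss − T)/τ with τ = M/ṁ = 474.27 min and T_ss = T_in − Q̇/(ṁ c_p) = 13.852 °C.
T approaches T_ss exponentially: T(t) = T_ss + (T₀ − T_ss) e^(−t/τ).
T(444) = 13.852 + (3.7479)·e^(−444/474.27) = 13.852 + (3.7479)·0.39213 = 15.322 °C.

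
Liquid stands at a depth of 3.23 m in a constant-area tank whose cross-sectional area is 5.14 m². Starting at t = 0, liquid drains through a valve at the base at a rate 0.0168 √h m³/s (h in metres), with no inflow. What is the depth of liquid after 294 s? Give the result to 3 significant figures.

1.73 m

A dh/dt = −Q_out = −0.0168 √h.
This is separable: 2 d(√h)/dt = −0.0168/A, so √h = √h₀ − (0.0168/(2A)) t.
√h = √3.23 − 0.0168·294/(2·5.14) = 1.7972 − 0.48047 = 1.3168.
h = 1.3168² = 1.7338 m.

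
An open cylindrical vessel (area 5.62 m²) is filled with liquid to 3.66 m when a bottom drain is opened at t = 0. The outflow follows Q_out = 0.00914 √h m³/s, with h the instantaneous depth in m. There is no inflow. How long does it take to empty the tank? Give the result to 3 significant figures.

2350 s

Mass balance (ρ constant): A dh/dt = −0.00914 √h.
∫ h^(−1/2) dh = −(0.00914/A) ∫ dt, giving 2√h = 2√h₀ − (0.00914/A) t.
Set h = 0: 2√h₀ = (0.00914/A) t_empty ⇒ t_empty = 2A√h₀/0.00914.
t_empty = 2·5.62·√3.66/0.00914 = 11.240·1.9131/0.00914 = 2352.7 s.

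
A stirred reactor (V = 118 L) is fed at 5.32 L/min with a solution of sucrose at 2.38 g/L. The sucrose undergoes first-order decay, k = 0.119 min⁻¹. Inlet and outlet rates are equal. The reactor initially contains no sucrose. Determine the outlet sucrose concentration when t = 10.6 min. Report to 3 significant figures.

Accumulation = in − out − consumed: V dC/dt = Q C_in − Q C − k V C.
This is linear with rate a = Q/V + k = 0.16408 min⁻¹.
C_ss = Q C_in/(Q + kV) = 0.65394 g/L; C(t) = C_ss + (C₀ − C_ss) e^(−a t).
C(10.6) = 0.65394 + (-0.65394)·e^(−0.16408·10.6) = 0.65394 + (-0.65394)·0.17564 = 0.53908 g/L.

0.539 g/L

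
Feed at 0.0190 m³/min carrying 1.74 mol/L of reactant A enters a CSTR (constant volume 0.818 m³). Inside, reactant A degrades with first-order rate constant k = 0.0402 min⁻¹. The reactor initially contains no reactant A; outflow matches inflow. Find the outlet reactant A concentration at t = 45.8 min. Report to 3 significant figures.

V dC/dt = Q(C_in − C) − k V C.
This is linear with rate a = Q/V + k = 0.063427 min⁻¹.
C_ss = Q C_in/(Q + kV) = 0.63720 mol/L; C(t) = C_ss + (C₀ − C_ss) e^(−a t).
C(45.8) = 0.63720 + (-0.63720)·e^(−0.063427·45.8) = 0.63720 + (-0.63720)·0.054750 = 0.60231 mol/L.

0.602 mol/L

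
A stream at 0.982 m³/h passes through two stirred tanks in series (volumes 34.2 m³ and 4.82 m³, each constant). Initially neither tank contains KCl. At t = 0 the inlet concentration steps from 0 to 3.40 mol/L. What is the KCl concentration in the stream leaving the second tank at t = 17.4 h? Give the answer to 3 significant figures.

Species balance on tank i: dCᵢ/dt = (Cᵢ₋₁ − Cᵢ)/τᵢ with τᵢ = Vᵢ/Q.
τ₁ = 34.2/0.982 = 34.827 h; τ₂ = 4.82/0.982 = 4.9084 h.
Tank 1: C₁ = C_in(1 − e^(−t/τ₁)). Tank 2 (τ₁ ≠ τ₂): C₂ = C_in[1 − (τ₁ e^(−t/τ₁) − τ₂ e^(−t/τ₂))/(τ₁ − τ₂)].
At t = 17.4: e^(−t/τ₁) = 0.60676, e^(−t/τ₂) = 0.028869.
C₂ = 3.40·[1 − (34.827·0.60676 − 4.9084·0.028869)/(29.919)] = 3.40·0.29843 = 1.0147 mol/L.

1.01 mol/L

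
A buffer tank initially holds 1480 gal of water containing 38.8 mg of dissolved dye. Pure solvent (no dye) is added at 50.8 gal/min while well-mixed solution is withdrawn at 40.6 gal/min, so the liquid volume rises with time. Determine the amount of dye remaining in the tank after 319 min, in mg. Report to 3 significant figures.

0.379 mg

Let m(t) be the amount of dye. Volume: V(t) = V₀ + (Q_in − Q_out) t = 1480 + 10.200 t; V(319) = 4733.8 gal.
No dye enters, so dm/dt = −Q_out · (m/V).
dm/m = −Q_out dt/(V₀ + 10.200 t); integrating gives ln(m/m₀) = −(Q_out/(Q_in−Q_out)) ln(V/V₀).
m = m₀ (V₀/V)^(Q_out/(Q_in−Q_out)) = 38.8 × (1480/4733.8)^(3.9804) = 0.37926 mg.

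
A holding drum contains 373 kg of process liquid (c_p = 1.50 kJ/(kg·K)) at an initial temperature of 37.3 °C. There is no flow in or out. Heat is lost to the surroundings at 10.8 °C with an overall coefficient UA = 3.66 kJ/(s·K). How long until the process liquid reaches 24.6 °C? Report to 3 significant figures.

Lumped-capacitance energy balance: M c_p dT/dt = UA(T_amb − T).
τ = M c_p/UA = 152.87 s; T_ss = T_amb = 10.800 °C.
T(t) = T_ss + (T₀ − T_ss)e^(−t/τ); set T = 24.6:
t = −τ ln[(T − T_ss)/(T₀ − T_ss)] = −152.87 · ln(0.52075) = 99.743 s.

99.7 s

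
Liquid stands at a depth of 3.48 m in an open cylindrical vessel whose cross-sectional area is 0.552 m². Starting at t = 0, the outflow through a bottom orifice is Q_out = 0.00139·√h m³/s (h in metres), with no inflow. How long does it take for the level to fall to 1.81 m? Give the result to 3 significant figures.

413 s

With no inflow, A dh/dt = −0.00139 √h.
∫ h^(−1/2) dh = −(0.00139/A) ∫ dt, giving 2√h = 2√h₀ − (0.00139/A) t.
t = 2A(√h₀ − √h)/0.00139 = 2·0.552·(√3.48 − √1.81)/0.00139
  = 1.1040 × (1.8655 − 1.3454) / 0.00139 = 413.10 s.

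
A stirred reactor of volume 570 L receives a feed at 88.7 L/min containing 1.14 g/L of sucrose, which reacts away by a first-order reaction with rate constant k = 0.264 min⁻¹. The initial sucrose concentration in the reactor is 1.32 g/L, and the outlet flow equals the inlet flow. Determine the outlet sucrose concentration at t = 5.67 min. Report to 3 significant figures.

0.506 g/L

Accumulation = in − out − consumed: V dC/dt = Q C_in − Q C − k V C.
dC/dt = (Q/V) C_in − (Q/V + k) C; effective rate a = Q/V + k = 0.15561 + 0.264 = 0.41961 min⁻¹.
C_ss = Q C_in/(Q + kV) = 0.42277 g/L; C(t) = C_ss + (C₀ − C_ss) e^(−a t).
C(5.67) = 0.42277 + (0.89723)·e^(−0.41961·5.67) = 0.42277 + (0.89723)·0.092624 = 0.50587 g/L.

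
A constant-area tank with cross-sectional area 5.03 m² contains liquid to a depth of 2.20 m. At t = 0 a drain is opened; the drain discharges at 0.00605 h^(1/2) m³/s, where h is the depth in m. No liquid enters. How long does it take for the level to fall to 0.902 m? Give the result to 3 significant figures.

With no inflow, A dh/dt = −0.00605 √h.
∫ h^(−1/2) dh = −(0.00605/A) ∫ dt, giving 2√h = 2√h₀ − (0.00605/A) t.
t = 2A(√h₀ − √h)/0.00605 = 2·5.03·(√2.20 − √0.902)/0.00605
  = 10.060 × (1.4832 − 0.94974) / 0.00605 = 887.11 s.

887 s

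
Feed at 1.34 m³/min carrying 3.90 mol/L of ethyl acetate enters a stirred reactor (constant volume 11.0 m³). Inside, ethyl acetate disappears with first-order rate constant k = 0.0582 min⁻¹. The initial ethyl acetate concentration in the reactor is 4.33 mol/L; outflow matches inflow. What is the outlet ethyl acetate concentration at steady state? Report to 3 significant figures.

Species balance: V dC/dt = Q C_in − Q C − k V C.
At steady state: 0 = Q C_in − (Q + kV) C_ss, so C_ss = Q C_in/(Q + kV).
C_ss = 1.34·3.90/(1.34 + 0.0582·11.0) = 5.2260/1.9802 = 2.6391 mol/L.

2.64 mol/L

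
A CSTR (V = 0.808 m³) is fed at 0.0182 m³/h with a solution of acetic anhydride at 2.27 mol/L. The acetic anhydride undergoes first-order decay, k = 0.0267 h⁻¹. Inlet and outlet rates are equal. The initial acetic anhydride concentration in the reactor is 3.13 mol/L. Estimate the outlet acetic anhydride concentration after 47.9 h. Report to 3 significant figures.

1.24 mol/L

Species balance: V dC/dt = Q C_in − Q C − k V C.
dC/dt = (Q/V) C_in − (Q/V + k) C; effective rate a = Q/V + k = 0.022525 + 0.0267 = 0.049225 h⁻¹.
C_ss = Q C_in/(Q + kV) = 1.0387 mol/L; C(t) = C_ss + (C₀ − C_ss) e^(−a t).
C(47.9) = 1.0387 + (2.0913)·e^(−0.049225·47.9) = 1.0387 + (2.0913)·0.094622 = 1.2366 mol/L.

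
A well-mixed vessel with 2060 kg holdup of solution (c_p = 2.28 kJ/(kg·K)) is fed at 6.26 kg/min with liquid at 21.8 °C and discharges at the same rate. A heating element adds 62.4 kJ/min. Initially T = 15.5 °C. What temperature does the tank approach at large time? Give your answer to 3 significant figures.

26.2 °C

M c_p dT/dt = ṁ c_p (T_in − T) + Q̇.
At steady state dT/dt = 0 ⇒ T_ss = T_in + Q̇/(ṁ c_p) = 21.8 + 62.4/(6.26·2.28) = 26.172 °C.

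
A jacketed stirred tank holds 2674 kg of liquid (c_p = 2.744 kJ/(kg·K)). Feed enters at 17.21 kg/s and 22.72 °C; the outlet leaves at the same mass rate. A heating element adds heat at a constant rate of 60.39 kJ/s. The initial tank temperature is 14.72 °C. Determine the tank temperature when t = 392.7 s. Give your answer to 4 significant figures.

23.26 °C

M c_p dT/dt = ṁ c_p (T_in − T) + Q̇.
τ = M/ṁ = 155.375 s; T_ss = T_in + Q̇/(ṁ c_p) = 22.72 + 60.39/(17.21·2.744) = 23.9988 °C.
This is linear first-order; T(t) = T_ss + (T₀ − T_ss) e^(−t/τ).
T(392.7) = 23.9988 + (-9.27879)·e^(−392.7/155.375) = 23.9988 + (-9.27879)·0.0798634 = 23.2578 °C.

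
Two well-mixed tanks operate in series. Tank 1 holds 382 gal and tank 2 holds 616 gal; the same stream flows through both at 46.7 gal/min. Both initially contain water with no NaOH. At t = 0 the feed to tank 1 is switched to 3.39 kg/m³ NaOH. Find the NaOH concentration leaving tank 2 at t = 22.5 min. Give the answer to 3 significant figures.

Species balance on tank i: dCᵢ/dt = (Cᵢ₋₁ − Cᵢ)/τᵢ with τᵢ = Vᵢ/Q.
τ₁ = 382/46.7 = 8.1799 min; τ₂ = 616/46.7 = 13.191 min.
Tank 1: C₁ = C_in(1 − e^(−t/τ₁)). Tank 2 (τ₁ ≠ τ₂): C₂ = C_in[1 − (τ₁ e^(−t/τ₁) − τ₂ e^(−t/τ₂))/(τ₁ − τ₂)].
At t = 22.5: e^(−t/τ₁) = 0.063886, e^(−t/τ₂) = 0.18163.
C₂ = 3.39·[1 − (8.1799·0.063886 − 13.191·0.18163)/(-5.0107)] = 3.39·0.62615 = 2.1226 kg/m³.

2.12 kg/m³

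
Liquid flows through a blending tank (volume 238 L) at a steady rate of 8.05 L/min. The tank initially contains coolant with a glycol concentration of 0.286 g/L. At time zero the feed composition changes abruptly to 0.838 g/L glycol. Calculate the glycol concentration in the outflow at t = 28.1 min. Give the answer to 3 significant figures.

0.625 g/L

Transient balance on the dissolved component: V dC/dt = Q(C_in − C).
Rewrite as dC/dt + C/τ = C_in/τ, τ = V/Q = 29.565 min.
This is linear first-order; C(t) = C_in + (C₀ − C_in) e^(−t/τ).
C(28.1) = 0.838 + (0.286 − 0.838)·e^(−28.1/29.565) = 0.838 + (-0.55200)·0.38657 = 0.62461 g/L.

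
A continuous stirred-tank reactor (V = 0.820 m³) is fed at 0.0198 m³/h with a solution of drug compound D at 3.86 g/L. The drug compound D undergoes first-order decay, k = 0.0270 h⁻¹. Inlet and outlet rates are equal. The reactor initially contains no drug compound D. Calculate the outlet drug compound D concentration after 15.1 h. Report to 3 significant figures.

V dC/dt = Q(C_in − C) − k V C.
dC/dt = (Q/V) C_in − (Q/V + k) C; effective rate a = Q/V + k = 0.024146 + 0.0270 = 0.051146 h⁻¹.
C_ss = Q C_in/(Q + kV) = 1.8223 g/L; C(t) = C_ss + (C₀ − C_ss) e^(−a t).
C(15.1) = 1.8223 + (-1.8223)·e^(−0.051146·15.1) = 1.8223 + (-1.8223)·0.46194 = 0.98051 g/L.

0.981 g/L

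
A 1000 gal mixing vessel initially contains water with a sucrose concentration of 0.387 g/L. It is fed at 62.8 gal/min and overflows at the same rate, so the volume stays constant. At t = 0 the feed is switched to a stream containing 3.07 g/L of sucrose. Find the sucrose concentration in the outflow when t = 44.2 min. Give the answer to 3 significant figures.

Unsteady species balance (constant V, well mixed): V dC/dt = Q(C_in − C).
Time constant τ = V/Q = 1000/62.8 = 15.924 min.
C approaches C_in exponentially: C(t) = C_in + (C₀ − C_in) e^(−t/τ).
C(44.2) = 3.07 + (0.387 − 3.07)·e^(−44.2/15.924) = 3.07 + (-2.6830)·0.062302 = 2.9028 g/L.

2.90 g/L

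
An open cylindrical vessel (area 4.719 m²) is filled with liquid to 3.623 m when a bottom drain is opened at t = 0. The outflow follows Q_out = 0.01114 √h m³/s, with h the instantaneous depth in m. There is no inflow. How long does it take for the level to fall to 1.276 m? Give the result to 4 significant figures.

655.6 s

With no inflow, A dh/dt = −0.01114 √h.
∫ h^(−1/2) dh = −(0.01114/A) ∫ dt, giving 2√h = 2√h₀ − (0.01114/A) t.
t = 2A(√h₀ − √h)/0.01114 = 2·4.719·(√3.623 − √1.276)/0.01114
  = 9.43800 × (1.90342 − 1.12960) / 0.01114 = 655.590 s.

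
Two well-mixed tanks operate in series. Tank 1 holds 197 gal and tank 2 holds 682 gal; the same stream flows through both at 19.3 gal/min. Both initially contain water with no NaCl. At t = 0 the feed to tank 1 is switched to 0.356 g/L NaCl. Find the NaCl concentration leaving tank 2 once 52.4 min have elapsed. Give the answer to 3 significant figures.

0.243 g/L

Time constants: τᵢ = Vᵢ/Q for each well-mixed tank.
τ₁ = 197/19.3 = 10.207 min; τ₂ = 682/19.3 = 35.337 min.
Solving the cascade with C₁(0)=C₂(0)=0 gives C₂(t) = C_in[1 − (τ₁ e^(−t/τ₁) − τ₂ e^(−t/τ₂))/(τ₁ − τ₂)].
At t = 52.4: e^(−t/τ₁) = 0.0058953, e^(−t/τ₂) = 0.22698.
C₂ = 0.356·[1 − (10.207·0.0058953 − 35.337·0.22698)/(-25.130)] = 0.356·0.68321 = 0.24322 g/L.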